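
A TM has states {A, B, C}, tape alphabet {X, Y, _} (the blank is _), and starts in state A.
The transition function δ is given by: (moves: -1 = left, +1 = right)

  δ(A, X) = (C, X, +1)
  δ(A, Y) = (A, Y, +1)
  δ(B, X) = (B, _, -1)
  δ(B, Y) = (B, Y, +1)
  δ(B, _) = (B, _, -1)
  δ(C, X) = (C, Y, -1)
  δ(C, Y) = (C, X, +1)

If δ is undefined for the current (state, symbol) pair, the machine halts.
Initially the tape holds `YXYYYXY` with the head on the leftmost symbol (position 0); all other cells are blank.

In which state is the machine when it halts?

C

state=A head=0 tape=[Y]XYYYXY_   (A,Y)→(A,Y,+1)
state=A head=1 tape=Y[X]YYYXY_   (A,X)→(C,X,+1)
state=C head=2 tape=YX[Y]YYXY_   (C,Y)→(C,X,+1)
state=C head=3 tape=YXX[Y]YXY_   (C,Y)→(C,X,+1)
state=C head=4 tape=YXXX[Y]XY_   (C,Y)→(C,X,+1)
state=C head=5 tape=YXXXX[X]Y_   (C,X)→(C,Y,-1)
state=C head=4 tape=YXXX[X]YY_   (C,X)→(C,Y,-1)
state=C head=3 tape=YXX[X]YYY_   (C,X)→(C,Y,-1)
state=C head=2 tape=YX[X]YYYY_   (C,X)→(C,Y,-1)
state=C head=1 tape=Y[X]YYYYY_   (C,X)→(C,Y,-1)
state=C head=0 tape=[Y]YYYYYY_   (C,Y)→(C,X,+1)
state=C head=1 tape=X[Y]YYYYY_   (C,Y)→(C,X,+1)
state=C head=2 tape=XX[Y]YYYY_   (C,Y)→(C,X,+1)
state=C head=3 tape=XXX[Y]YYY_   (C,Y)→(C,X,+1)
state=C head=4 tape=XXXX[Y]YY_   (C,Y)→(C,X,+1)
state=C head=5 tape=XXXXX[Y]Y_   (C,Y)→(C,X,+1)
state=C head=6 tape=XXXXXX[Y]_   (C,Y)→(C,X,+1)
state=C head=7 tape=XXXXXXX[_]
No transition is defined for (C, _); M halts in state C.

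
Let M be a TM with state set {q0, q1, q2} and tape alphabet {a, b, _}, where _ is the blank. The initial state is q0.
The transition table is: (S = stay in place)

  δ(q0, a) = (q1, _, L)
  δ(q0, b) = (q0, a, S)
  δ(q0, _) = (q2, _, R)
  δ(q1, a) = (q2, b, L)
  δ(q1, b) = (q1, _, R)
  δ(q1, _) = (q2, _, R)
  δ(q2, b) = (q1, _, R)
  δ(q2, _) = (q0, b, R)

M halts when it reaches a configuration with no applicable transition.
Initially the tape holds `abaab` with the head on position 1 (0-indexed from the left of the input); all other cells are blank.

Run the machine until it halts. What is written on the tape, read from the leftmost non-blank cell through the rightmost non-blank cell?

state=q0 head=1 tape=_a[b]aab   (q0,b)→(q0,a,S)
state=q0 head=1 tape=_a[a]aab   (q0,a)→(q1,_,L)
state=q1 head=0 tape=_[a]_aab   (q1,a)→(q2,b,L)
state=q2 head=-1 tape=[_]b_aab   (q2,_)→(q0,b,R)
state=q0 head=0 tape=b[b]_aab   (q0,b)→(q0,a,S)
state=q0 head=0 tape=b[a]_aab   (q0,a)→(q1,_,L)
state=q1 head=-1 tape=[b]__aab   (q1,b)→(q1,_,R)
state=q1 head=0 tape=_[_]_aab   (q1,_)→(q2,_,R)
state=q2 head=1 tape=__[_]aab   (q2,_)→(q0,b,R)
state=q0 head=2 tape=__b[a]ab   (q0,a)→(q1,_,L)
state=q1 head=1 tape=__[b]_ab   (q1,b)→(q1,_,R)
state=q1 head=2 tape=___[_]ab   (q1,_)→(q2,_,R)
state=q2 head=3 tape=____[a]b
The non-blank tape span at halt is ab.

ab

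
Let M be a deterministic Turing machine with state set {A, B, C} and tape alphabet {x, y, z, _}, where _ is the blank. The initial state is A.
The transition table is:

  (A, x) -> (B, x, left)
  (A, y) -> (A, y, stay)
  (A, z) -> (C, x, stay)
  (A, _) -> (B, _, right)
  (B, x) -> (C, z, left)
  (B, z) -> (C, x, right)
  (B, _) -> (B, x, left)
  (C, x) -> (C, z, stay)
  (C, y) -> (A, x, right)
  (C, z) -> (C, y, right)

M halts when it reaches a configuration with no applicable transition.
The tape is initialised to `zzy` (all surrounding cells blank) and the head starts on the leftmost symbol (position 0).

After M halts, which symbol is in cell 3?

A | [z]zy___   read z → write x, move stay, go to C
C | [x]zy___   read x → write z, move stay, go to C
C | [z]zy___   read z → write y, move right, go to C
C | y[z]y___   read z → write y, move right, go to C
C | yy[y]___   read y → write x, move right, go to A
A | yyx[_]__   read _ → write _, move right, go to B
B | yyx_[_]_   read _ → write x, move left, go to B
B | yyx[_]x_   read _ → write x, move left, go to B
B | yy[x]xx_   read x → write z, move left, go to C
C | y[y]zxx_   read y → write x, move right, go to A
A | yx[z]xx_   read z → write x, move stay, go to C
C | yx[x]xx_   read x → write z, move stay, go to C
C | yx[z]xx_   read z → write y, move right, go to C
C | yxy[x]x_   read x → write z, move stay, go to C
C | yxy[z]x_   read z → write y, move right, go to C
C | yxyy[x]_   read x → write z, move stay, go to C
C | yxyy[z]_   read z → write y, move right, go to C
C | yxyyy[_]
Cell 3 holds y when M halts.

y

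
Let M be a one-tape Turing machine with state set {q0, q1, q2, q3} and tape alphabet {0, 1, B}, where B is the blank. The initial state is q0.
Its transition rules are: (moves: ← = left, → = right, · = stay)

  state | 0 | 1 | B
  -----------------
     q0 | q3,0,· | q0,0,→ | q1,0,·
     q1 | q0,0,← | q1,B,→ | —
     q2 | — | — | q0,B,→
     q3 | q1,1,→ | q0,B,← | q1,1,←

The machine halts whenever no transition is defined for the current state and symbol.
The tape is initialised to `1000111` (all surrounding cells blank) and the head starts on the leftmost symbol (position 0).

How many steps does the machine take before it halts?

q0 | [1]000111B   read 1 → write 0, move →, go to q0
q0 | 0[0]00111B   read 0 → write 0, move ·, go to q3
q3 | 0[0]00111B   read 0 → write 1, move →, go to q1
q1 | 01[0]0111B   read 0 → write 0, move ←, go to q0
q0 | 0[1]00111B   read 1 → write 0, move →, go to q0
q0 | 00[0]0111B   read 0 → write 0, move ·, go to q3
q3 | 00[0]0111B   read 0 → write 1, move →, go to q1
q1 | 001[0]111B   read 0 → write 0, move ←, go to q0
q0 | 00[1]0111B   read 1 → write 0, move →, go to q0
q0 | 000[0]111B   read 0 → write 0, move ·, go to q3
q3 | 000[0]111B   read 0 → write 1, move →, go to q1
q1 | 0001[1]11B   read 1 → write B, move →, go to q1
q1 | 0001B[1]1B   read 1 → write B, move →, go to q1
q1 | 0001BB[1]B   read 1 → write B, move →, go to q1
q1 | 0001BBB[B]
M halts after 14 transitions.

14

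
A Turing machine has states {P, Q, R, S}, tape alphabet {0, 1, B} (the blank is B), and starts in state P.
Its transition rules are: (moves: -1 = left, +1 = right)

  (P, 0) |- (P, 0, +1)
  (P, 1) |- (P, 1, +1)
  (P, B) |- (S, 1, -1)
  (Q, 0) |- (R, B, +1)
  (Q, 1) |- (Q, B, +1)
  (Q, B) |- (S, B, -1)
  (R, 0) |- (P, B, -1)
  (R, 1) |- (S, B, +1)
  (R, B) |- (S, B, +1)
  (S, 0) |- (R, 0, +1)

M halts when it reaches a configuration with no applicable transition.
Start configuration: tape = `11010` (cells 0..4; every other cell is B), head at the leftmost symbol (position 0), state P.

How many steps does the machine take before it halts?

state=P head=0 tape=[1]1010BB   (P,1)→(P,1,+1)
state=P head=1 tape=1[1]010BB   (P,1)→(P,1,+1)
state=P head=2 tape=11[0]10BB   (P,0)→(P,0,+1)
state=P head=3 tape=110[1]0BB   (P,1)→(P,1,+1)
state=P head=4 tape=1101[0]BB   (P,0)→(P,0,+1)
state=P head=5 tape=11010[B]B   (P,B)→(S,1,-1)
state=S head=4 tape=1101[0]1B   (S,0)→(R,0,+1)
state=R head=5 tape=11010[1]B   (R,1)→(S,B,+1)
state=S head=6 tape=11010B[B]
M halts after 8 transitions.

8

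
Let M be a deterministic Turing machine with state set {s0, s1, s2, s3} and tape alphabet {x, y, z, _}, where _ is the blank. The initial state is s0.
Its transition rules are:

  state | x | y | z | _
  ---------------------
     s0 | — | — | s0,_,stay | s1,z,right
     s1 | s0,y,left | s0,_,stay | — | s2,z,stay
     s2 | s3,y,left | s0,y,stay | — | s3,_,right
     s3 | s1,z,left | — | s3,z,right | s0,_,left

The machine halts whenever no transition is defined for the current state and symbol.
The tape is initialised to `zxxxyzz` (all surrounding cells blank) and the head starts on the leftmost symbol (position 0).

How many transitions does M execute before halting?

state=s0 head=0 tape=[z]xxxyzz   (s0,z)→(s0,_,stay)
state=s0 head=0 tape=[_]xxxyzz   (s0,_)→(s1,z,right)
state=s1 head=1 tape=z[x]xxyzz   (s1,x)→(s0,y,left)
state=s0 head=0 tape=[z]yxxyzz   (s0,z)→(s0,_,stay)
state=s0 head=0 tape=[_]yxxyzz   (s0,_)→(s1,z,right)
state=s1 head=1 tape=z[y]xxyzz   (s1,y)→(s0,_,stay)
state=s0 head=1 tape=z[_]xxyzz   (s0,_)→(s1,z,right)
state=s1 head=2 tape=zz[x]xyzz   (s1,x)→(s0,y,left)
state=s0 head=1 tape=z[z]yxyzz   (s0,z)→(s0,_,stay)
state=s0 head=1 tape=z[_]yxyzz   (s0,_)→(s1,z,right)
state=s1 head=2 tape=zz[y]xyzz   (s1,y)→(s0,_,stay)
state=s0 head=2 tape=zz[_]xyzz   (s0,_)→(s1,z,right)
state=s1 head=3 tape=zzz[x]yzz   (s1,x)→(s0,y,left)
state=s0 head=2 tape=zz[z]yyzz   (s0,z)→(s0,_,stay)
state=s0 head=2 tape=zz[_]yyzz   (s0,_)→(s1,z,right)
state=s1 head=3 tape=zzz[y]yzz   (s1,y)→(s0,_,stay)
state=s0 head=3 tape=zzz[_]yzz   (s0,_)→(s1,z,right)
state=s1 head=4 tape=zzzz[y]zz   (s1,y)→(s0,_,stay)
state=s0 head=4 tape=zzzz[_]zz   (s0,_)→(s1,z,right)
state=s1 head=5 tape=zzzzz[z]z
M halts after 19 transitions.

19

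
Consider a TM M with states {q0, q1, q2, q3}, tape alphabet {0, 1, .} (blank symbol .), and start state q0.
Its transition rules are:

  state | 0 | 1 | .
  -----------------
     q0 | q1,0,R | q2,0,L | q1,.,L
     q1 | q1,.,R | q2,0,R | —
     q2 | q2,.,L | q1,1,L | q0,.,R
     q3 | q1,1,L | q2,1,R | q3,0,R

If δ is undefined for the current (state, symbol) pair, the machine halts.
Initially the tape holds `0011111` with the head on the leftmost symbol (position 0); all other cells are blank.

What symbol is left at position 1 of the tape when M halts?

.

q0 | [0]011111..   read 0 → write 0, move R, go to q1
q1 | 0[0]11111..   read 0 → write ., move R, go to q1
q1 | 0.[1]1111..   read 1 → write 0, move R, go to q2
q2 | 0.0[1]111..   read 1 → write 1, move L, go to q1
q1 | 0.[0]1111..   read 0 → write ., move R, go to q1
q1 | 0..[1]111..   read 1 → write 0, move R, go to q2
q2 | 0..0[1]11..   read 1 → write 1, move L, go to q1
q1 | 0..[0]111..   read 0 → write ., move R, go to q1
q1 | 0...[1]11..   read 1 → write 0, move R, go to q2
q2 | 0...0[1]1..   read 1 → write 1, move L, go to q1
q1 | 0...[0]11..   read 0 → write ., move R, go to q1
q1 | 0....[1]1..   read 1 → write 0, move R, go to q2
q2 | 0....0[1]..   read 1 → write 1, move L, go to q1
q1 | 0....[0]1..   read 0 → write ., move R, go to q1
q1 | 0.....[1]..   read 1 → write 0, move R, go to q2
q2 | 0.....0[.].   read . → write ., move R, go to q0
q0 | 0.....0.[.]   read . → write ., move L, go to q1
q1 | 0.....0[.].
Cell 1 holds . when M halts.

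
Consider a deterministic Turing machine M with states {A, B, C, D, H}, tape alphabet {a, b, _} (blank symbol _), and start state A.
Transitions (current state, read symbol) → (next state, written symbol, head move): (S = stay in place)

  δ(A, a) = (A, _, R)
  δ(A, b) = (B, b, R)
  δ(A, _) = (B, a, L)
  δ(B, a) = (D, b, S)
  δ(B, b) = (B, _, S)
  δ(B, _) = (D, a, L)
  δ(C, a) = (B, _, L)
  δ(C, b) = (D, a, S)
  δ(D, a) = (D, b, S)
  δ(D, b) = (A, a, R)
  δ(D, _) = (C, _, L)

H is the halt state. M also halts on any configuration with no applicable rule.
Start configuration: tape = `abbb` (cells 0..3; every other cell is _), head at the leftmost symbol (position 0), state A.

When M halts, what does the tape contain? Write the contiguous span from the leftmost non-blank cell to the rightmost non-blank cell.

A | __[a]bbb___   read a → write _, move R, go to A
A | ___[b]bb___   read b → write b, move R, go to B
B | ___b[b]b___   read b → write _, move S, go to B
B | ___b[_]b___   read _ → write a, move L, go to D
D | ___[b]ab___   read b → write a, move R, go to A
A | ___a[a]b___   read a → write _, move R, go to A
A | ___a_[b]___   read b → write b, move R, go to B
B | ___a_b[_]__   read _ → write a, move L, go to D
D | ___a_[b]a__   read b → write a, move R, go to A
A | ___a_a[a]__   read a → write _, move R, go to A
A | ___a_a_[_]_   read _ → write a, move L, go to B
B | ___a_a[_]a_   read _ → write a, move L, go to D
D | ___a_[a]aa_   read a → write b, move S, go to D
D | ___a_[b]aa_   read b → write a, move R, go to A
A | ___a_a[a]a_   read a → write _, move R, go to A
A | ___a_a_[a]_   read a → write _, move R, go to A
A | ___a_a__[_]   read _ → write a, move L, go to B
B | ___a_a_[_]a   read _ → write a, move L, go to D
D | ___a_a[_]aa   read _ → write _, move L, go to C
C | ___a_[a]_aa   read a → write _, move L, go to B
B | ___a[_]__aa   read _ → write a, move L, go to D
D | ___[a]a__aa   read a → write b, move S, go to D
D | ___[b]a__aa   read b → write a, move R, go to A
A | ___a[a]__aa   read a → write _, move R, go to A
A | ___a_[_]_aa   read _ → write a, move L, go to B
B | ___a[_]a_aa   read _ → write a, move L, go to D
D | ___[a]aa_aa   read a → write b, move S, go to D
D | ___[b]aa_aa   read b → write a, move R, go to A
A | ___a[a]a_aa   read a → write _, move R, go to A
A | ___a_[a]_aa   read a → write _, move R, go to A
A | ___a__[_]aa   read _ → write a, move L, go to B
B | ___a_[_]aaa   read _ → write a, move L, go to D
D | ___a[_]aaaa   read _ → write _, move L, go to C
C | ___[a]_aaaa   read a → write _, move L, go to B
B | __[_]__aaaa   read _ → write a, move L, go to D
D | _[_]a__aaaa   read _ → write _, move L, go to C
C | [_]_a__aaaa
The non-blank tape span at halt is a__aaaa.

a__aaaa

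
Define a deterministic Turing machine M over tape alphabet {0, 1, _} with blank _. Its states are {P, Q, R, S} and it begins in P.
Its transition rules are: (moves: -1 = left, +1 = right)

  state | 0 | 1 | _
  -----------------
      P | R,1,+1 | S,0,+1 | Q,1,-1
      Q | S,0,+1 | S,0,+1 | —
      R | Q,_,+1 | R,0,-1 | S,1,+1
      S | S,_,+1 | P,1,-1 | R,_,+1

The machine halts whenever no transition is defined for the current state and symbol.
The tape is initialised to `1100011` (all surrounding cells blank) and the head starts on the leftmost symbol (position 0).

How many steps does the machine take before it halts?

13

P | _[1]100011   read 1 → write 0, move +1, go to S
S | _0[1]00011   read 1 → write 1, move -1, go to P
P | _[0]100011   read 0 → write 1, move +1, go to R
R | _1[1]00011   read 1 → write 0, move -1, go to R
R | _[1]000011   read 1 → write 0, move -1, go to R
R | [_]0000011   read _ → write 1, move +1, go to S
S | 1[0]000011   read 0 → write _, move +1, go to S
S | 1_[0]00011   read 0 → write _, move +1, go to S
S | 1__[0]0011   read 0 → write _, move +1, go to S
S | 1___[0]011   read 0 → write _, move +1, go to S
S | 1____[0]11   read 0 → write _, move +1, go to S
S | 1_____[1]1   read 1 → write 1, move -1, go to P
P | 1____[_]11   read _ → write 1, move -1, go to Q
Q | 1___[_]111
M halts after 13 transitions.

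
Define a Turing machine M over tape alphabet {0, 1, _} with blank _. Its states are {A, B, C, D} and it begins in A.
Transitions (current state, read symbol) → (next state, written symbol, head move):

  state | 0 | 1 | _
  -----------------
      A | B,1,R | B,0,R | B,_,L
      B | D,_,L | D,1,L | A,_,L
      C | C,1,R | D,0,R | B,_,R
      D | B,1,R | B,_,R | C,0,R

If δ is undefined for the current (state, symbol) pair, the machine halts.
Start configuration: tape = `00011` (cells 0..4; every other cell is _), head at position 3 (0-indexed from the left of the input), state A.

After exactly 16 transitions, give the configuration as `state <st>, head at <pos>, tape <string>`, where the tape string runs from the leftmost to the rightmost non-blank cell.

A | 000[1]1___   read 1 → write 0, move R, go to B
B | 0000[1]___   read 1 → write 1, move L, go to D
D | 000[0]1___   read 0 → write 1, move R, go to B
B | 0001[1]___   read 1 → write 1, move L, go to D
D | 000[1]1___   read 1 → write _, move R, go to B
B | 000_[1]___   read 1 → write 1, move L, go to D
D | 000[_]1___   read _ → write 0, move R, go to C
C | 0000[1]___   read 1 → write 0, move R, go to D
D | 00000[_]__   read _ → write 0, move R, go to C
C | 000000[_]_   read _ → write _, move R, go to B
B | 000000_[_]   read _ → write _, move L, go to A
A | 000000[_]_   read _ → write _, move L, go to B
B | 00000[0]__   read 0 → write _, move L, go to D
D | 0000[0]___   read 0 → write 1, move R, go to B
B | 00001[_]__   read _ → write _, move L, go to A
A | 0000[1]___   read 1 → write 0, move R, go to B
B | 00000[_]__
After 16 steps: state B, head at 5, tape 00000.

state B, head at 5, tape 00000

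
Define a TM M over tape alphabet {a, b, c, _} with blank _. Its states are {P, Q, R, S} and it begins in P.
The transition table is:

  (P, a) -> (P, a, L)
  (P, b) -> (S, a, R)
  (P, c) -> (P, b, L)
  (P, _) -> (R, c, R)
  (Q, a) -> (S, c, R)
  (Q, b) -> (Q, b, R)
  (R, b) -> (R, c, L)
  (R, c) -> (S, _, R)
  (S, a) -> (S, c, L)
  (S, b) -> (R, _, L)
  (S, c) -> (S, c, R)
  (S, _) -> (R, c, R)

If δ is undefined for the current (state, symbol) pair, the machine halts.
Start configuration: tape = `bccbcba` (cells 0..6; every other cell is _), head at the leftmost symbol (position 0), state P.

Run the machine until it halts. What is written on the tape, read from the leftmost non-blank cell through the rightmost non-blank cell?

P | [b]ccbcba   read b → write a, move R, go to S
S | a[c]cbcba   read c → write c, move R, go to S
S | ac[c]bcba   read c → write c, move R, go to S
S | acc[b]cba   read b → write _, move L, go to R
R | ac[c]_cba   read c → write _, move R, go to S
S | ac_[_]cba   read _ → write c, move R, go to R
R | ac_c[c]ba   read c → write _, move R, go to S
S | ac_c_[b]a   read b → write _, move L, go to R
R | ac_c[_]_a
The non-blank tape span at halt is ac_c__a.

ac_c__a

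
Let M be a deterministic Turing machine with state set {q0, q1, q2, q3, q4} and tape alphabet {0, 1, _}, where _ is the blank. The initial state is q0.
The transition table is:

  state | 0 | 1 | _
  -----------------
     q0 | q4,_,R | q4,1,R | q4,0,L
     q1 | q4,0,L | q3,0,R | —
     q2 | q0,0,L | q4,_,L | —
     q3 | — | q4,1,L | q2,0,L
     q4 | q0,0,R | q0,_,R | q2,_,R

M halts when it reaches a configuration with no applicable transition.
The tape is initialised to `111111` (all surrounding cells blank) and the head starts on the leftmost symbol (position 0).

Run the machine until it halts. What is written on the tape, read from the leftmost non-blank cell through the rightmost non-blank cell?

1_1___0

q0 | [1]11111____   read 1 → write 1, move R, go to q4
q4 | 1[1]1111____   read 1 → write _, move R, go to q0
q0 | 1_[1]111____   read 1 → write 1, move R, go to q4
q4 | 1_1[1]11____   read 1 → write _, move R, go to q0
q0 | 1_1_[1]1____   read 1 → write 1, move R, go to q4
q4 | 1_1_1[1]____   read 1 → write _, move R, go to q0
q0 | 1_1_1_[_]___   read _ → write 0, move L, go to q4
q4 | 1_1_1[_]0___   read _ → write _, move R, go to q2
q2 | 1_1_1_[0]___   read 0 → write 0, move L, go to q0
q0 | 1_1_1[_]0___   read _ → write 0, move L, go to q4
q4 | 1_1_[1]00___   read 1 → write _, move R, go to q0
q0 | 1_1__[0]0___   read 0 → write _, move R, go to q4
q4 | 1_1___[0]___   read 0 → write 0, move R, go to q0
q0 | 1_1___0[_]__   read _ → write 0, move L, go to q4
q4 | 1_1___[0]0__   read 0 → write 0, move R, go to q0
q0 | 1_1___0[0]__   read 0 → write _, move R, go to q4
q4 | 1_1___0_[_]_   read _ → write _, move R, go to q2
q2 | 1_1___0__[_]
The non-blank tape span at halt is 1_1___0.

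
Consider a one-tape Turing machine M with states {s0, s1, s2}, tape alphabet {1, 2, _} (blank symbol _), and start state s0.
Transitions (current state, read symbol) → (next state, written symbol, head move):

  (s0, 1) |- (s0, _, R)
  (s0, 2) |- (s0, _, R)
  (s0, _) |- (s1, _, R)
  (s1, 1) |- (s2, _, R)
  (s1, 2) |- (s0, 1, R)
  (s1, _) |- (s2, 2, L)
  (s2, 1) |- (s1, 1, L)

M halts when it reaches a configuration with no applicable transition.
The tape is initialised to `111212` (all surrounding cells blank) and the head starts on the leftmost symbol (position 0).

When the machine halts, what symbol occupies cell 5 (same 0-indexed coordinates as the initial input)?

state=s0 head=0 tape=[1]11212__   (s0,1)→(s0,_,R)
state=s0 head=1 tape=_[1]1212__   (s0,1)→(s0,_,R)
state=s0 head=2 tape=__[1]212__   (s0,1)→(s0,_,R)
state=s0 head=3 tape=___[2]12__   (s0,2)→(s0,_,R)
state=s0 head=4 tape=____[1]2__   (s0,1)→(s0,_,R)
state=s0 head=5 tape=_____[2]__   (s0,2)→(s0,_,R)
state=s0 head=6 tape=______[_]_   (s0,_)→(s1,_,R)
state=s1 head=7 tape=_______[_]   (s1,_)→(s2,2,L)
state=s2 head=6 tape=______[_]2
Cell 5 holds _ when M halts.

_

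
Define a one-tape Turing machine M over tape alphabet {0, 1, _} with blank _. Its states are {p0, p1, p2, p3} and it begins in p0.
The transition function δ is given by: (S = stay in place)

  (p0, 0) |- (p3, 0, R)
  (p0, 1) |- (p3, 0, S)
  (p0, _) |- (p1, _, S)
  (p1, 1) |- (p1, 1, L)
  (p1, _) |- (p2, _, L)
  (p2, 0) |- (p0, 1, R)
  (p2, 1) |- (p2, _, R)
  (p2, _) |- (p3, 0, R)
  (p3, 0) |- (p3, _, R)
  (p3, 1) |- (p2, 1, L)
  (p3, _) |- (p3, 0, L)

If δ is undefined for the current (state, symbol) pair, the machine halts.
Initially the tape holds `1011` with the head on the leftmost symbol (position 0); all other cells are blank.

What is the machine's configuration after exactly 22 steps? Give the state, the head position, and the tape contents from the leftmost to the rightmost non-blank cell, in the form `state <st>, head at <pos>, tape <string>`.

state=p0 head=0 tape=[1]011__   (p0,1)→(p3,0,S)
state=p3 head=0 tape=[0]011__   (p3,0)→(p3,_,R)
state=p3 head=1 tape=_[0]11__   (p3,0)→(p3,_,R)
state=p3 head=2 tape=__[1]1__   (p3,1)→(p2,1,L)
state=p2 head=1 tape=_[_]11__   (p2,_)→(p3,0,R)
state=p3 head=2 tape=_0[1]1__   (p3,1)→(p2,1,L)
state=p2 head=1 tape=_[0]11__   (p2,0)→(p0,1,R)
state=p0 head=2 tape=_1[1]1__   (p0,1)→(p3,0,S)
state=p3 head=2 tape=_1[0]1__   (p3,0)→(p3,_,R)
state=p3 head=3 tape=_1_[1]__   (p3,1)→(p2,1,L)
state=p2 head=2 tape=_1[_]1__   (p2,_)→(p3,0,R)
state=p3 head=3 tape=_10[1]__   (p3,1)→(p2,1,L)
state=p2 head=2 tape=_1[0]1__   (p2,0)→(p0,1,R)
state=p0 head=3 tape=_11[1]__   (p0,1)→(p3,0,S)
state=p3 head=3 tape=_11[0]__   (p3,0)→(p3,_,R)
state=p3 head=4 tape=_11_[_]_   (p3,_)→(p3,0,L)
state=p3 head=3 tape=_11[_]0_   (p3,_)→(p3,0,L)
state=p3 head=2 tape=_1[1]00_   (p3,1)→(p2,1,L)
state=p2 head=1 tape=_[1]100_   (p2,1)→(p2,_,R)
state=p2 head=2 tape=__[1]00_   (p2,1)→(p2,_,R)
state=p2 head=3 tape=___[0]0_   (p2,0)→(p0,1,R)
state=p0 head=4 tape=___1[0]_   (p0,0)→(p3,0,R)
state=p3 head=5 tape=___10[_]
After 22 steps: state p3, head at 5, tape 10.

state p3, head at 5, tape 10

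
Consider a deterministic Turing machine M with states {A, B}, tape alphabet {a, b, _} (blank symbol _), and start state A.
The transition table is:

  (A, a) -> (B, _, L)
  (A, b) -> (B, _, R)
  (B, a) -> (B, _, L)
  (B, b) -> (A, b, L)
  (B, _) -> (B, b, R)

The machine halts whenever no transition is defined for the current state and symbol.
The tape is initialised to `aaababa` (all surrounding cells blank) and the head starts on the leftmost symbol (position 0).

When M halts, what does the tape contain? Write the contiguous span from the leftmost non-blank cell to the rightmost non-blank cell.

b_ababa

A | _[a]aababa   read a → write _, move L, go to B
B | [_]_aababa   read _ → write b, move R, go to B
B | b[_]aababa   read _ → write b, move R, go to B
B | bb[a]ababa   read a → write _, move L, go to B
B | b[b]_ababa   read b → write b, move L, go to A
A | [b]b_ababa   read b → write _, move R, go to B
B | _[b]_ababa   read b → write b, move L, go to A
A | [_]b_ababa
The non-blank tape span at halt is b_ababa.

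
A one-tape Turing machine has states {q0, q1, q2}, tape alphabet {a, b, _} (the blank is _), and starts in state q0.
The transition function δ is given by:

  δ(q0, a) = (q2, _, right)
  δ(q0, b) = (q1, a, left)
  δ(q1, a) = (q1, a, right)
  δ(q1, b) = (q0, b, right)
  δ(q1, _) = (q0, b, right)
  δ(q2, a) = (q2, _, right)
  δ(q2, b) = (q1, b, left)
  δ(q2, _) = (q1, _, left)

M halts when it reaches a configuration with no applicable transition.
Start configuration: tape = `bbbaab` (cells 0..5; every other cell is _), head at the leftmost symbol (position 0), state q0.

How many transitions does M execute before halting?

22

state=q0 head=0 tape=_[b]bbaab_   (q0,b)→(q1,a,left)
state=q1 head=-1 tape=[_]abbaab_   (q1,_)→(q0,b,right)
state=q0 head=0 tape=b[a]bbaab_   (q0,a)→(q2,_,right)
state=q2 head=1 tape=b_[b]baab_   (q2,b)→(q1,b,left)
state=q1 head=0 tape=b[_]bbaab_   (q1,_)→(q0,b,right)
state=q0 head=1 tape=bb[b]baab_   (q0,b)→(q1,a,left)
state=q1 head=0 tape=b[b]abaab_   (q1,b)→(q0,b,right)
state=q0 head=1 tape=bb[a]baab_   (q0,a)→(q2,_,right)
state=q2 head=2 tape=bb_[b]aab_   (q2,b)→(q1,b,left)
state=q1 head=1 tape=bb[_]baab_   (q1,_)→(q0,b,right)
state=q0 head=2 tape=bbb[b]aab_   (q0,b)→(q1,a,left)
state=q1 head=1 tape=bb[b]aaab_   (q1,b)→(q0,b,right)
state=q0 head=2 tape=bbb[a]aab_   (q0,a)→(q2,_,right)
state=q2 head=3 tape=bbb_[a]ab_   (q2,a)→(q2,_,right)
state=q2 head=4 tape=bbb__[a]b_   (q2,a)→(q2,_,right)
state=q2 head=5 tape=bbb___[b]_   (q2,b)→(q1,b,left)
state=q1 head=4 tape=bbb__[_]b_   (q1,_)→(q0,b,right)
state=q0 head=5 tape=bbb__b[b]_   (q0,b)→(q1,a,left)
state=q1 head=4 tape=bbb__[b]a_   (q1,b)→(q0,b,right)
state=q0 head=5 tape=bbb__b[a]_   (q0,a)→(q2,_,right)
state=q2 head=6 tape=bbb__b_[_]   (q2,_)→(q1,_,left)
state=q1 head=5 tape=bbb__b[_]_   (q1,_)→(q0,b,right)
state=q0 head=6 tape=bbb__bb[_]
M halts after 22 transitions.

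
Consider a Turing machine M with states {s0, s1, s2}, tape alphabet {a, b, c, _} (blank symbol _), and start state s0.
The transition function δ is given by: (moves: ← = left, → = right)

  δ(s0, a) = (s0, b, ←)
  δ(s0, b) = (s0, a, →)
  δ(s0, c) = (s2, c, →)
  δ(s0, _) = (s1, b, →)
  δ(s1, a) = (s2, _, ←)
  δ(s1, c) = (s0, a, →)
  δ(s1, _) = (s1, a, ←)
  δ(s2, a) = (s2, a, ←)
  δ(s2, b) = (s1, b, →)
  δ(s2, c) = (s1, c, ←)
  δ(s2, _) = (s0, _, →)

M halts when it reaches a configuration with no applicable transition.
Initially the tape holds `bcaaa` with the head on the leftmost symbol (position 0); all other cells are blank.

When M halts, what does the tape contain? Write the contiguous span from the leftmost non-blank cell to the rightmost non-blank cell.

bbbbba

state=s0 head=0 tape=_[b]caaa   (s0,b)→(s0,a,→)
state=s0 head=1 tape=_a[c]aaa   (s0,c)→(s2,c,→)
state=s2 head=2 tape=_ac[a]aa   (s2,a)→(s2,a,←)
state=s2 head=1 tape=_a[c]aaa   (s2,c)→(s1,c,←)
state=s1 head=0 tape=_[a]caaa   (s1,a)→(s2,_,←)
state=s2 head=-1 tape=[_]_caaa   (s2,_)→(s0,_,→)
state=s0 head=0 tape=_[_]caaa   (s0,_)→(s1,b,→)
state=s1 head=1 tape=_b[c]aaa   (s1,c)→(s0,a,→)
state=s0 head=2 tape=_ba[a]aa   (s0,a)→(s0,b,←)
state=s0 head=1 tape=_b[a]baa   (s0,a)→(s0,b,←)
state=s0 head=0 tape=_[b]bbaa   (s0,b)→(s0,a,→)
state=s0 head=1 tape=_a[b]baa   (s0,b)→(s0,a,→)
state=s0 head=2 tape=_aa[b]aa   (s0,b)→(s0,a,→)
state=s0 head=3 tape=_aaa[a]a   (s0,a)→(s0,b,←)
state=s0 head=2 tape=_aa[a]ba   (s0,a)→(s0,b,←)
state=s0 head=1 tape=_a[a]bba   (s0,a)→(s0,b,←)
state=s0 head=0 tape=_[a]bbba   (s0,a)→(s0,b,←)
state=s0 head=-1 tape=[_]bbbba   (s0,_)→(s1,b,→)
state=s1 head=0 tape=b[b]bbba
The non-blank tape span at halt is bbbbba.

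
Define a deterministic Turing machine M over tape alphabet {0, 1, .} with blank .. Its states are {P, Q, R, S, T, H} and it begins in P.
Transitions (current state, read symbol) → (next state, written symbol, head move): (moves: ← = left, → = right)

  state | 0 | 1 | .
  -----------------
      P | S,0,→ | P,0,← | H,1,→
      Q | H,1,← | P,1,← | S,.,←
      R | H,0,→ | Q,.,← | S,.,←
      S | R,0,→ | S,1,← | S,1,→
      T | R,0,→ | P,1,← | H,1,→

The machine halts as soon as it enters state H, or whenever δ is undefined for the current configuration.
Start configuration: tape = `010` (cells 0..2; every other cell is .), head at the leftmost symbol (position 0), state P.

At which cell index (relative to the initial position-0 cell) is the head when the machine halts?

-1

state=P head=0 tape=.[0]10   (P,0)→(S,0,→)
state=S head=1 tape=.0[1]0   (S,1)→(S,1,←)
state=S head=0 tape=.[0]10   (S,0)→(R,0,→)
state=R head=1 tape=.0[1]0   (R,1)→(Q,.,←)
state=Q head=0 tape=.[0].0   (Q,0)→(H,1,←)
state=H head=-1 tape=[.]1.0
At halt the head is at cell -1.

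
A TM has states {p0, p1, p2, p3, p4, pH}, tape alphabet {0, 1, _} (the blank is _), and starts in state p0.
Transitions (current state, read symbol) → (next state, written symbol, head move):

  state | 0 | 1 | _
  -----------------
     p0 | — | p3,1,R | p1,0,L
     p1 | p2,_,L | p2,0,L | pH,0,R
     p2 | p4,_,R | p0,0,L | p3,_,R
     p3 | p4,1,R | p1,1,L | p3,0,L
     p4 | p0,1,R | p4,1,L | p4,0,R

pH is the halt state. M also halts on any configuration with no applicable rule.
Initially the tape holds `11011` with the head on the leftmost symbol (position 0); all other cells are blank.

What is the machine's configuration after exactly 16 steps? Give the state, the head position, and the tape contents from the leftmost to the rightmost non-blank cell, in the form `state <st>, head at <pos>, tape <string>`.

state=p0 head=0 tape=___[1]1011   (p0,1)→(p3,1,R)
state=p3 head=1 tape=___1[1]011   (p3,1)→(p1,1,L)
state=p1 head=0 tape=___[1]1011   (p1,1)→(p2,0,L)
state=p2 head=-1 tape=__[_]01011   (p2,_)→(p3,_,R)
state=p3 head=0 tape=___[0]1011   (p3,0)→(p4,1,R)
state=p4 head=1 tape=___1[1]011   (p4,1)→(p4,1,L)
state=p4 head=0 tape=___[1]1011   (p4,1)→(p4,1,L)
state=p4 head=-1 tape=__[_]11011   (p4,_)→(p4,0,R)
state=p4 head=0 tape=__0[1]1011   (p4,1)→(p4,1,L)
state=p4 head=-1 tape=__[0]11011   (p4,0)→(p0,1,R)
state=p0 head=0 tape=__1[1]1011   (p0,1)→(p3,1,R)
state=p3 head=1 tape=__11[1]011   (p3,1)→(p1,1,L)
state=p1 head=0 tape=__1[1]1011   (p1,1)→(p2,0,L)
state=p2 head=-1 tape=__[1]01011   (p2,1)→(p0,0,L)
state=p0 head=-2 tape=_[_]001011   (p0,_)→(p1,0,L)
state=p1 head=-3 tape=[_]0001011   (p1,_)→(pH,0,R)
state=pH head=-2 tape=0[0]001011
After 16 steps: state pH, head at -2, tape 00001011.

state pH, head at -2, tape 00001011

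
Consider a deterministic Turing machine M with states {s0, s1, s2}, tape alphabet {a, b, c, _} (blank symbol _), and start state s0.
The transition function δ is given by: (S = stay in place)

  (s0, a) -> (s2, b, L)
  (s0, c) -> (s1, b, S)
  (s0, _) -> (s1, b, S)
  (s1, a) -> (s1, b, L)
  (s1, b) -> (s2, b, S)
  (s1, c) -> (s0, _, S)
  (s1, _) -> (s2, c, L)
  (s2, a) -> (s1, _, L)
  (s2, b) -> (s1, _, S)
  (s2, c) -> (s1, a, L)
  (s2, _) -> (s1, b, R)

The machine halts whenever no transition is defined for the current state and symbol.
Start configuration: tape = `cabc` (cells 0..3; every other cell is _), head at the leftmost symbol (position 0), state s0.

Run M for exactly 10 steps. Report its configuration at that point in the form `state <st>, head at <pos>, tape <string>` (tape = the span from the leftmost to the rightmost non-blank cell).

s0 | _[c]abc   read c → write b, move S, go to s1
s1 | _[b]abc   read b → write b, move S, go to s2
s2 | _[b]abc   read b → write _, move S, go to s1
s1 | _[_]abc   read _ → write c, move L, go to s2
s2 | [_]cabc   read _ → write b, move R, go to s1
s1 | b[c]abc   read c → write _, move S, go to s0
s0 | b[_]abc   read _ → write b, move S, go to s1
s1 | b[b]abc   read b → write b, move S, go to s2
s2 | b[b]abc   read b → write _, move S, go to s1
s1 | b[_]abc   read _ → write c, move L, go to s2
s2 | [b]cabc
After 10 steps: state s2, head at -1, tape bcabc.

state s2, head at -1, tape bcabc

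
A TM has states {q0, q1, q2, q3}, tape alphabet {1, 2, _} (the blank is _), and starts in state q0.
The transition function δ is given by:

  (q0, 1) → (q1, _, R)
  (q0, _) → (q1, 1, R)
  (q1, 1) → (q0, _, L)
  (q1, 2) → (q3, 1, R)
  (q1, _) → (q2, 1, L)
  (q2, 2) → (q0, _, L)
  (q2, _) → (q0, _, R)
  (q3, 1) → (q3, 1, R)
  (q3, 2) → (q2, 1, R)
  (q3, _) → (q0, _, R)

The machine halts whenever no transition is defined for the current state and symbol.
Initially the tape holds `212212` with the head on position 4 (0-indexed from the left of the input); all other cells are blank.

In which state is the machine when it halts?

q2

q0 | 2122[1]2___   read 1 → write _, move R, go to q1
q1 | 2122_[2]___   read 2 → write 1, move R, go to q3
q3 | 2122_1[_]__   read _ → write _, move R, go to q0
q0 | 2122_1_[_]_   read _ → write 1, move R, go to q1
q1 | 2122_1_1[_]   read _ → write 1, move L, go to q2
q2 | 2122_1_[1]1
No transition is defined for (q2, 1); M halts in state q2.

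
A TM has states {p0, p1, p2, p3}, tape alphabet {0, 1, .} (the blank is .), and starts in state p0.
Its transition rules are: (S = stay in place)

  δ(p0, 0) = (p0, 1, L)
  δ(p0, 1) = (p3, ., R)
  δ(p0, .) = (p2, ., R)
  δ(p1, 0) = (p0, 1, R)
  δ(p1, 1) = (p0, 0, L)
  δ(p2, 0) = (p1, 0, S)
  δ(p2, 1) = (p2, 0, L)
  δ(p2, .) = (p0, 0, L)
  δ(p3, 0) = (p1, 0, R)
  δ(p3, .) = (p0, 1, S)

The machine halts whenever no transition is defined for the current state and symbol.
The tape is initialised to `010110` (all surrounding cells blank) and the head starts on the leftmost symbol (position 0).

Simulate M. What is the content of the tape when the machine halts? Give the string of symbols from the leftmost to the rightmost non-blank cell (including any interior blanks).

state=p0 head=0 tape=..[0]10110   (p0,0)→(p0,1,L)
state=p0 head=-1 tape=.[.]110110   (p0,.)→(p2,.,R)
state=p2 head=0 tape=..[1]10110   (p2,1)→(p2,0,L)
state=p2 head=-1 tape=.[.]010110   (p2,.)→(p0,0,L)
state=p0 head=-2 tape=[.]0010110   (p0,.)→(p2,.,R)
state=p2 head=-1 tape=.[0]010110   (p2,0)→(p1,0,S)
state=p1 head=-1 tape=.[0]010110   (p1,0)→(p0,1,R)
state=p0 head=0 tape=.1[0]10110   (p0,0)→(p0,1,L)
state=p0 head=-1 tape=.[1]110110   (p0,1)→(p3,.,R)
state=p3 head=0 tape=..[1]10110
The non-blank tape span at halt is 110110.

110110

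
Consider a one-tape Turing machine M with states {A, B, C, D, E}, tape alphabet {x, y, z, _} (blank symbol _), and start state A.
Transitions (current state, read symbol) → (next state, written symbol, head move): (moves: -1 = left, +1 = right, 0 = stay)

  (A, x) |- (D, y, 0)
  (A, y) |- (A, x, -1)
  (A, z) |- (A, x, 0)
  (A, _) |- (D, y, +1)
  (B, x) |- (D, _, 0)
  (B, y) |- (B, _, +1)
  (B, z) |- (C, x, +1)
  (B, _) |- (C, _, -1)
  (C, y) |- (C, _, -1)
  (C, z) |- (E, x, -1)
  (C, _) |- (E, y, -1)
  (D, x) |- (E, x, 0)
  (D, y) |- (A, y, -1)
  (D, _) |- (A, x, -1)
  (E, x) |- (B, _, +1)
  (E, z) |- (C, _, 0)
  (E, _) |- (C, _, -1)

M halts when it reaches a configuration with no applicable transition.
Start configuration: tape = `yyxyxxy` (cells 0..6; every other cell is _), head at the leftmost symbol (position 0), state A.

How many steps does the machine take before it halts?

state=A head=0 tape=_[y]yxyxxy_   (A,y)→(A,x,-1)
state=A head=-1 tape=[_]xyxyxxy_   (A,_)→(D,y,+1)
state=D head=0 tape=y[x]yxyxxy_   (D,x)→(E,x,0)
state=E head=0 tape=y[x]yxyxxy_   (E,x)→(B,_,+1)
state=B head=1 tape=y_[y]xyxxy_   (B,y)→(B,_,+1)
state=B head=2 tape=y__[x]yxxy_   (B,x)→(D,_,0)
state=D head=2 tape=y__[_]yxxy_   (D,_)→(A,x,-1)
state=A head=1 tape=y_[_]xyxxy_   (A,_)→(D,y,+1)
state=D head=2 tape=y_y[x]yxxy_   (D,x)→(E,x,0)
state=E head=2 tape=y_y[x]yxxy_   (E,x)→(B,_,+1)
state=B head=3 tape=y_y_[y]xxy_   (B,y)→(B,_,+1)
state=B head=4 tape=y_y__[x]xy_   (B,x)→(D,_,0)
state=D head=4 tape=y_y__[_]xy_   (D,_)→(A,x,-1)
state=A head=3 tape=y_y_[_]xxy_   (A,_)→(D,y,+1)
state=D head=4 tape=y_y_y[x]xy_   (D,x)→(E,x,0)
state=E head=4 tape=y_y_y[x]xy_   (E,x)→(B,_,+1)
state=B head=5 tape=y_y_y_[x]y_   (B,x)→(D,_,0)
state=D head=5 tape=y_y_y_[_]y_   (D,_)→(A,x,-1)
state=A head=4 tape=y_y_y[_]xy_   (A,_)→(D,y,+1)
state=D head=5 tape=y_y_yy[x]y_   (D,x)→(E,x,0)
state=E head=5 tape=y_y_yy[x]y_   (E,x)→(B,_,+1)
state=B head=6 tape=y_y_yy_[y]_   (B,y)→(B,_,+1)
state=B head=7 tape=y_y_yy__[_]   (B,_)→(C,_,-1)
state=C head=6 tape=y_y_yy_[_]_   (C,_)→(E,y,-1)
state=E head=5 tape=y_y_yy[_]y_   (E,_)→(C,_,-1)
state=C head=4 tape=y_y_y[y]_y_   (C,y)→(C,_,-1)
state=C head=3 tape=y_y_[y]__y_   (C,y)→(C,_,-1)
state=C head=2 tape=y_y[_]___y_   (C,_)→(E,y,-1)
state=E head=1 tape=y_[y]y___y_
M halts after 28 transitions.

28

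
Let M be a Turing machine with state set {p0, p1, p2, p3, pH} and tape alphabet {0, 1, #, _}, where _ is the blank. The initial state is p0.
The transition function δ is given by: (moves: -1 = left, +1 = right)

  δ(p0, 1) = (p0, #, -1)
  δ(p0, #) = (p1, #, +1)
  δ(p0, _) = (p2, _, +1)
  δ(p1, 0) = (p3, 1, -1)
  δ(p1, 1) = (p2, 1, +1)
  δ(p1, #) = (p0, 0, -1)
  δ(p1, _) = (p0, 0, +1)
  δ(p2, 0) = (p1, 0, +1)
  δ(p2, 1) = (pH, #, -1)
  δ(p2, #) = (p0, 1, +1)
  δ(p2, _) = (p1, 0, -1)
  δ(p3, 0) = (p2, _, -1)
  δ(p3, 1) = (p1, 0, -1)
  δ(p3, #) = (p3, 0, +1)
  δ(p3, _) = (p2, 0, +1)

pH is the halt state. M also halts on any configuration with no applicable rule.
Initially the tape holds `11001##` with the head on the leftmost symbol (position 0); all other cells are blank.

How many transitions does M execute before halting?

14

p0 | _[1]1001##   read 1 → write #, move -1, go to p0
p0 | [_]#1001##   read _ → write _, move +1, go to p2
p2 | _[#]1001##   read # → write 1, move +1, go to p0
p0 | _1[1]001##   read 1 → write #, move -1, go to p0
p0 | _[1]#001##   read 1 → write #, move -1, go to p0
p0 | [_]##001##   read _ → write _, move +1, go to p2
p2 | _[#]#001##   read # → write 1, move +1, go to p0
p0 | _1[#]001##   read # → write #, move +1, go to p1
p1 | _1#[0]01##   read 0 → write 1, move -1, go to p3
p3 | _1[#]101##   read # → write 0, move +1, go to p3
p3 | _10[1]01##   read 1 → write 0, move -1, go to p1
p1 | _1[0]001##   read 0 → write 1, move -1, go to p3
p3 | _[1]1001##   read 1 → write 0, move -1, go to p1
p1 | [_]01001##   read _ → write 0, move +1, go to p0
p0 | 0[0]1001##
M halts after 14 transitions.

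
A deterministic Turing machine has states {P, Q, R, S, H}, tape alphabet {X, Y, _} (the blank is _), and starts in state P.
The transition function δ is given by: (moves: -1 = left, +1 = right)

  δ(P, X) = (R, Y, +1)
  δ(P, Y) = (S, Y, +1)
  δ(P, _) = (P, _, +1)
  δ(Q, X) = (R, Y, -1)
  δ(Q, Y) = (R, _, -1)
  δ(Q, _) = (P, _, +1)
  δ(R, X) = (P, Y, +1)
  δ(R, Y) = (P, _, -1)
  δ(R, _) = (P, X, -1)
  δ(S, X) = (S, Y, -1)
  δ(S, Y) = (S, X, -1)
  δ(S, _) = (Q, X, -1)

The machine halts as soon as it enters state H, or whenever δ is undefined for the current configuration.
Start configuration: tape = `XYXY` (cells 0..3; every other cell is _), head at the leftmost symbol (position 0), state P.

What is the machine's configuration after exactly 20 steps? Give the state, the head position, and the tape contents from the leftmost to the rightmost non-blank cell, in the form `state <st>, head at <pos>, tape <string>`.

state S, head at -2, tape YXXYXY

state=P head=0 tape=___[X]YXY   (P,X)→(R,Y,+1)
state=R head=1 tape=___Y[Y]XY   (R,Y)→(P,_,-1)
state=P head=0 tape=___[Y]_XY   (P,Y)→(S,Y,+1)
state=S head=1 tape=___Y[_]XY   (S,_)→(Q,X,-1)
state=Q head=0 tape=___[Y]XXY   (Q,Y)→(R,_,-1)
state=R head=-1 tape=__[_]_XXY   (R,_)→(P,X,-1)
state=P head=-2 tape=_[_]X_XXY   (P,_)→(P,_,+1)
state=P head=-1 tape=__[X]_XXY   (P,X)→(R,Y,+1)
state=R head=0 tape=__Y[_]XXY   (R,_)→(P,X,-1)
state=P head=-1 tape=__[Y]XXXY   (P,Y)→(S,Y,+1)
state=S head=0 tape=__Y[X]XXY   (S,X)→(S,Y,-1)
state=S head=-1 tape=__[Y]YXXY   (S,Y)→(S,X,-1)
state=S head=-2 tape=_[_]XYXXY   (S,_)→(Q,X,-1)
state=Q head=-3 tape=[_]XXYXXY   (Q,_)→(P,_,+1)
state=P head=-2 tape=_[X]XYXXY   (P,X)→(R,Y,+1)
state=R head=-1 tape=_Y[X]YXXY   (R,X)→(P,Y,+1)
state=P head=0 tape=_YY[Y]XXY   (P,Y)→(S,Y,+1)
state=S head=1 tape=_YYY[X]XY   (S,X)→(S,Y,-1)
state=S head=0 tape=_YY[Y]YXY   (S,Y)→(S,X,-1)
state=S head=-1 tape=_Y[Y]XYXY   (S,Y)→(S,X,-1)
state=S head=-2 tape=_[Y]XXYXY
After 20 steps: state S, head at -2, tape YXXYXY.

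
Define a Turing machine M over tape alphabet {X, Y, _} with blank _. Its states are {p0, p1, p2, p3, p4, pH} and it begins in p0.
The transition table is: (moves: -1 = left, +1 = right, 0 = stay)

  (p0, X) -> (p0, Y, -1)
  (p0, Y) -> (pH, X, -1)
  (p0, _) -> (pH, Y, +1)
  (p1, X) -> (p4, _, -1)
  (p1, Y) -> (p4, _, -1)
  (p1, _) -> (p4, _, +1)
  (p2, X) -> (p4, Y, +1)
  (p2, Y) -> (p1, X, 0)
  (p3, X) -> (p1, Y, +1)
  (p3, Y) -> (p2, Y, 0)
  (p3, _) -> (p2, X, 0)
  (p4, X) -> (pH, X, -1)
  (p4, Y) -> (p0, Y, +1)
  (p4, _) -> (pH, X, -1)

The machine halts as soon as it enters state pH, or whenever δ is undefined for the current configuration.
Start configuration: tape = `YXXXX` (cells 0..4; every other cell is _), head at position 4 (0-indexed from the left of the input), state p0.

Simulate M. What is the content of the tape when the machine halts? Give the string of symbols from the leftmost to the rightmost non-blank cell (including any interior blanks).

XYYYY

p0 | _YXXX[X]   read X → write Y, move -1, go to p0
p0 | _YXX[X]Y   read X → write Y, move -1, go to p0
p0 | _YX[X]YY   read X → write Y, move -1, go to p0
p0 | _Y[X]YYY   read X → write Y, move -1, go to p0
p0 | _[Y]YYYY   read Y → write X, move -1, go to pH
pH | [_]XYYYY
The non-blank tape span at halt is XYYYY.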